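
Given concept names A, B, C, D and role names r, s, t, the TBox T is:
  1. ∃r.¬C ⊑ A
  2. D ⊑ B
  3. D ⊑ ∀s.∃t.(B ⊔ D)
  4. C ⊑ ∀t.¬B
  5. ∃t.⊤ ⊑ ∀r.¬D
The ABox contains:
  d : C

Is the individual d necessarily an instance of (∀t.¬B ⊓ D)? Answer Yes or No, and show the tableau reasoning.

1. d : (∀t.¬B ⊓ D)?  L(d) = {C} ∪ {(∃t.B ⊔ ¬D)}
   apply at d: C⊑∀t.¬B
   open: L(d) ⊇ {C, ¬D, ∀r.C, ∀t.¬B, ∀t.⊥} — d ∉ (∀t.¬B ⊓ D) possible
2. Hence d : (∀t.¬B ⊓ D): not entailed.

No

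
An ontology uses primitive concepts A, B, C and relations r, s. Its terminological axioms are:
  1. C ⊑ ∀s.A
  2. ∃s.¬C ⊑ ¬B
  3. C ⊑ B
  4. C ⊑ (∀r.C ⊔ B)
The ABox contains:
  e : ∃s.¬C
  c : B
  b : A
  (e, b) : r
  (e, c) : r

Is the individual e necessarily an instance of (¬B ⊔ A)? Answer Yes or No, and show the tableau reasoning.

1. e : (¬B ⊔ A)?  L(e) = {∃s.¬C} ∪ {(B ⊓ ¬A)}
   clash {B, ¬B} at e — e ∈ (¬B ⊔ A)
2. Hence e : (¬B ⊔ A): entailed.

Yes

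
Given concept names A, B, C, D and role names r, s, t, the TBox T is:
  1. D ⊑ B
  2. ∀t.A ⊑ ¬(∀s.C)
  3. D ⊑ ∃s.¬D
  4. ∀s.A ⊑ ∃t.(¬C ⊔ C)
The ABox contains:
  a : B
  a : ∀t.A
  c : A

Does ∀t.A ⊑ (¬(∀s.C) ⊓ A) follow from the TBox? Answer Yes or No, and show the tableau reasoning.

No

1. ∀t.A ⊑ (¬(∀s.C) ⊓ A)  ⇔  (∀t.A ⊓ (∀s.C ⊔ ¬A)) unsat w.r.t. T
   apply at x₀: ∀t.A⊑¬(∀s.C)
   open: L(x₀) ⊇ {¬A, ¬D, ∀t.A, ∃s.¬A, ∃s.¬C} (+ ∃-successors)
2. Hence ∀t.A ⊑ (¬(∀s.C) ⊓ A): not entailed.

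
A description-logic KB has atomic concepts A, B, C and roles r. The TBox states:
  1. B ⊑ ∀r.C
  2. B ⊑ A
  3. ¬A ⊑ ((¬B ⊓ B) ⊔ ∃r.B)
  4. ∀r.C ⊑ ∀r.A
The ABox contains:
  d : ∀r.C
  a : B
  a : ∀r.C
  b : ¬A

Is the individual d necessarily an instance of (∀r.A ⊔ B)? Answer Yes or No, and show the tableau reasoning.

Yes

1. d : (∀r.A ⊔ B)?  L(d) = {∀r.C} ∪ {(∃r.¬A ⊓ ¬B)}
   clash {A, ¬A} at an ∃-successor — d ∈ (∀r.A ⊔ B)
2. Hence d : (∀r.A ⊔ B): entailed.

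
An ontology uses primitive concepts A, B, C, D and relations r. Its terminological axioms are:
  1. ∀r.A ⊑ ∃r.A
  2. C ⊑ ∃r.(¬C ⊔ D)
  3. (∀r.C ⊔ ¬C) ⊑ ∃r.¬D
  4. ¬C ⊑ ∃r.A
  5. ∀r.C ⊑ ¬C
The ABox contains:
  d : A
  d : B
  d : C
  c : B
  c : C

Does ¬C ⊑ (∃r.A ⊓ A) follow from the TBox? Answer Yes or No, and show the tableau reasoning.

1. ¬C ⊑ (∃r.A ⊓ A)  ⇔  (¬C ⊓ (∀r.¬A ⊔ ¬A)) unsat w.r.t. T
   apply at x₀: ¬C⊑∃r.A
   open: L(x₀) ⊇ {¬A, ¬C, ∃r.A, ∃r.¬D} (+ ∃-successors)
2. Hence ¬C ⊑ (∃r.A ⊓ A): not entailed.

No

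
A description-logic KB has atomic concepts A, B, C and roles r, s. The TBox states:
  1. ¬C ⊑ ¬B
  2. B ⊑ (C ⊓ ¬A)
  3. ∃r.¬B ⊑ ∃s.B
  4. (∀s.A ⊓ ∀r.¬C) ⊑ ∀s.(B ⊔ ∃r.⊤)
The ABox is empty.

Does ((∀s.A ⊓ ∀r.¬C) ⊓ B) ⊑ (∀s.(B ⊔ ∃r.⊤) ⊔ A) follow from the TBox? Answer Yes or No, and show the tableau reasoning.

1. ((∀s.A ⊓ ∀r.¬C) ⊓ B) ⊑ (∀s.(B ⊔ ∃r.⊤) ⊔ A)  ⇔  (((∀s.A ⊓ ∀r.¬C) ⊓ B) ⊓ (∃s.(¬B ⊓ ∀r.⊥) ⊓ ¬A)) unsat w.r.t. T
   all branches close; clash {B, ¬B} at x₀
2. Hence ((∀s.A ⊓ ∀r.¬C) ⊓ B) ⊑ (∀s.(B ⊔ ∃r.⊤) ⊔ A): entailed.

Yes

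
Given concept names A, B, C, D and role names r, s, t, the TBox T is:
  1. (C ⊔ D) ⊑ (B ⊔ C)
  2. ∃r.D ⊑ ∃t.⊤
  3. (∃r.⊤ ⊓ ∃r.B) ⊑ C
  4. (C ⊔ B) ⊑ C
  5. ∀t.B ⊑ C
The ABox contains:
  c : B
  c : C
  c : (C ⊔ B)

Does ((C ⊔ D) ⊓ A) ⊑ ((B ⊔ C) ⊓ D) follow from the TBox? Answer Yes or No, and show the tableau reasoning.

1. ((C ⊔ D) ⊓ A) ⊑ ((B ⊔ C) ⊓ D)  ⇔  (((C ⊔ D) ⊓ A) ⊓ ((¬B ⊓ ¬C) ⊔ ¬D)) unsat w.r.t. T
   apply at x₀: (C ⊔ D)⊑(B ⊔ C)
   open: L(x₀) ⊇ {A, C, ¬D, ∀r.¬D}
2. Hence ((C ⊔ D) ⊓ A) ⊑ ((B ⊔ C) ⊓ D): not entailed.

No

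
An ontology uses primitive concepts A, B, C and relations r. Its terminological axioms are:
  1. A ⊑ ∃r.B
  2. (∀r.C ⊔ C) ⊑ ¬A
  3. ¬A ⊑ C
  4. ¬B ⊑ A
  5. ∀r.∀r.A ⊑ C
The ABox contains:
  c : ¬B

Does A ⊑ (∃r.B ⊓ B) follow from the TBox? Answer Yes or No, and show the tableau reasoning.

1. A ⊑ (∃r.B ⊓ B)  ⇔  (A ⊓ (∀r.¬B ⊔ ¬B)) unsat w.r.t. T
   apply at x₀: A⊑∃r.B
   open: L(x₀) ⊇ {A, ¬B, ¬C, ∃r.B, ∃r.¬C, …} (+ ∃-successors)
2. Hence A ⊑ (∃r.B ⊓ B): not entailed.

No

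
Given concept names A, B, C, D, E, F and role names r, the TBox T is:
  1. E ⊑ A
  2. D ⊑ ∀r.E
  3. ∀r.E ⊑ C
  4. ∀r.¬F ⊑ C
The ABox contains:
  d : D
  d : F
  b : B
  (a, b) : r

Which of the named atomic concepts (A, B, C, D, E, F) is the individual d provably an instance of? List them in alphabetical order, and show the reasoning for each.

1. d : A?  L(d) = {D, F} ∪ {¬A}
   apply at d: D⊑∀r.E
   open: L(d) ⊇ {C, D, F, ¬A, ¬E, …} (+ ∃-successors) — d ∉ A possible
2. d : B?  L(d) = {D, F} ∪ {¬B}
   apply at d: D⊑∀r.E
   open: L(d) ⊇ {C, D, F, ¬B, ¬E, …} (+ ∃-successors) — d ∉ B possible
3. d : C?  L(d) = {D, F} ∪ {¬C}
   clash {C, ¬C} at d — d ∈ C
4. d : D?  L(d) = {D, F} ∪ {¬D}
   clash {D, ¬D} at d — d ∈ D
5. d : E?  L(d) = {D, F} ∪ {¬E}
   apply at d: D⊑∀r.E
   open: L(d) ⊇ {C, D, F, ¬E, ∀r.E, …} (+ ∃-successors) — d ∉ E possible
6. d : F?  L(d) = {D, F} ∪ {¬F}
   clash {F, ¬F} at d — d ∈ F
7. Entailed for d: {C, D, F}

{C, D, F}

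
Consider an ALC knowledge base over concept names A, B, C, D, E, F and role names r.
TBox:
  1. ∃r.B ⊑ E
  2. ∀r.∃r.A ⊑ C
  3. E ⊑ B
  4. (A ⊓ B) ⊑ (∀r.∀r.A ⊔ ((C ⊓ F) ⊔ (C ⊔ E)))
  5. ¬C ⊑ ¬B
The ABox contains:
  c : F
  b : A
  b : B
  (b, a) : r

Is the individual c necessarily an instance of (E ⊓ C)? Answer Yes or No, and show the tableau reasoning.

1. c : (E ⊓ C)?  L(c) = {F} ∪ {(¬E ⊔ ¬C)}
   open: L(c) ⊇ {C, F, ¬A, ¬E, ∀r.¬B} — c ∉ (E ⊓ C) possible
2. Hence c : (E ⊓ C): not entailed.

No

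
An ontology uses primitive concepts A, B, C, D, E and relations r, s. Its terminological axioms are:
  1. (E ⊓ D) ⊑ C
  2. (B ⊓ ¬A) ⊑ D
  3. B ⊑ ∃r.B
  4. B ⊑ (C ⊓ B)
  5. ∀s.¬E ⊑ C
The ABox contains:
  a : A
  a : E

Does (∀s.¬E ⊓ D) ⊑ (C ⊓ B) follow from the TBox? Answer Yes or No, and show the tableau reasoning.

No

1. (∀s.¬E ⊓ D) ⊑ (C ⊓ B)  ⇔  ((∀s.¬E ⊓ D) ⊓ (¬C ⊔ ¬B)) unsat w.r.t. T
   apply at x₀: ∀s.¬E⊑C
   open: L(x₀) ⊇ {C, D, ¬B, ∀s.¬E}
2. Hence (∀s.¬E ⊓ D) ⊑ (C ⊓ B): not entailed.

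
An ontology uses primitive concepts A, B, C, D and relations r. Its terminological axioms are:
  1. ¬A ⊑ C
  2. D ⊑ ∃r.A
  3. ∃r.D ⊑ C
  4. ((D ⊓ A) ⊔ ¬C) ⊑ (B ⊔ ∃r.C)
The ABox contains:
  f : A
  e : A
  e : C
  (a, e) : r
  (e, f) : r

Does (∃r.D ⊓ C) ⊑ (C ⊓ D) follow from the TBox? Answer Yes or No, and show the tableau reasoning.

1. (∃r.D ⊓ C) ⊑ (C ⊓ D)  ⇔  ((∃r.D ⊓ C) ⊓ (¬C ⊔ ¬D)) unsat w.r.t. T
   open: L(x₀) ⊇ {C, ¬D, ∃r.D} (+ ∃-successors)
2. Hence (∃r.D ⊓ C) ⊑ (C ⊓ D): not entailed.

No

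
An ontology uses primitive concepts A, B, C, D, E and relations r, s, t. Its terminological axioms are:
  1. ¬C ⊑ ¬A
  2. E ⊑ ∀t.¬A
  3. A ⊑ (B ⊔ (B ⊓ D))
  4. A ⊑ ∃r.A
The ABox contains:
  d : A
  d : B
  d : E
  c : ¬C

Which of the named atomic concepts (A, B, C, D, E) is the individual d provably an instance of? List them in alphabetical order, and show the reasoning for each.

1. d : A?  L(d) = {A, B, E} ∪ {¬A}
   clash {A, ¬A} at d — d ∈ A
2. d : B?  L(d) = {A, B, E} ∪ {¬B}
   clash {B, ¬B} at d — d ∈ B
3. d : C?  L(d) = {A, B, E} ∪ {¬C}
   clash {A, ¬A} at d — d ∈ C
4. d : D?  L(d) = {A, B, E} ∪ {¬D}
   apply at d: E⊑∀t.¬A; A⊑(B ⊔ (B ⊓ D)); A⊑∃r.A
   open: L(d) ⊇ {A, B, C, E, ¬D, …} (+ ∃-successors) — d ∉ D possible
5. d : E?  L(d) = {A, B, E} ∪ {¬E}
   clash {E, ¬E} at d — d ∈ E
6. Entailed for d: {A, B, C, E}

{A, B, C, E}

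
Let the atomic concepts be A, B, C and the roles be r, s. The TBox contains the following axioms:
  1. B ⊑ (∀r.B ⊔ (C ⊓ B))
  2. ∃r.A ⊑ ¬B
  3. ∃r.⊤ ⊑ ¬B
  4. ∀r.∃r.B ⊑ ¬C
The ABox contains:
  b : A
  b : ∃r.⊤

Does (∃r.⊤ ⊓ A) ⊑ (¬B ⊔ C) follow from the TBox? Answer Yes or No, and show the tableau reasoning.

1. (∃r.⊤ ⊓ A) ⊑ (¬B ⊔ C)  ⇔  ((∃r.⊤ ⊓ A) ⊓ (B ⊓ ¬C)) unsat w.r.t. T
   all branches close; clash {B, ¬B} at x₀
2. Hence (∃r.⊤ ⊓ A) ⊑ (¬B ⊔ C): entailed.

Yes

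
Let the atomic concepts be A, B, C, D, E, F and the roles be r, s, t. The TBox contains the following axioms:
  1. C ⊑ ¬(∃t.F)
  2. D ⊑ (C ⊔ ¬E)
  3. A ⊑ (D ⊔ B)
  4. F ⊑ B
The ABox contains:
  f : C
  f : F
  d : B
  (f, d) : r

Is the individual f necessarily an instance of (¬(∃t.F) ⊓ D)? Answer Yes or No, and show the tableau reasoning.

1. f : (¬(∃t.F) ⊓ D)?  L(f) = {C, F} ∪ {(∃t.F ⊔ ¬D)}
   apply at f: C⊑¬(∃t.F); F⊑B
   open: L(f) ⊇ {B, C, F, ¬A, ¬D, …} — f ∉ (¬(∃t.F) ⊓ D) possible
2. Hence f : (¬(∃t.F) ⊓ D): not entailed.

No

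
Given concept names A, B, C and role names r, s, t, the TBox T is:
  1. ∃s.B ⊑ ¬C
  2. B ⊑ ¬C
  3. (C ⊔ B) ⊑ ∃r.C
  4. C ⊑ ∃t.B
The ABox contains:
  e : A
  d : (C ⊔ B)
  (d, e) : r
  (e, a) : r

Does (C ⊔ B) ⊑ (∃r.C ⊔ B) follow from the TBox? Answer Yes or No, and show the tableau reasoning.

Yes

1. (C ⊔ B) ⊑ (∃r.C ⊔ B)  ⇔  ((C ⊔ B) ⊓ (∀r.¬C ⊓ ¬B)) unsat w.r.t. T
   all branches close; clash {B, ¬B} at x₀
2. Hence (C ⊔ B) ⊑ (∃r.C ⊔ B): entailed.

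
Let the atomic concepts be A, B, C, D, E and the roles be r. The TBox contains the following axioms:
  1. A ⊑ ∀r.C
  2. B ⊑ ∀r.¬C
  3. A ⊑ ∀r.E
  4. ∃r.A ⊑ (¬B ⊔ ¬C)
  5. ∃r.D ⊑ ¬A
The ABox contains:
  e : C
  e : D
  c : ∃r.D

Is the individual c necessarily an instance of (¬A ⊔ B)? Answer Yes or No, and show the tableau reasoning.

1. c : (¬A ⊔ B)?  L(c) = {∃r.D} ∪ {(A ⊓ ¬B)}
   clash {A, ¬A} at c — c ∈ (¬A ⊔ B)
2. Hence c : (¬A ⊔ B): entailed.

Yes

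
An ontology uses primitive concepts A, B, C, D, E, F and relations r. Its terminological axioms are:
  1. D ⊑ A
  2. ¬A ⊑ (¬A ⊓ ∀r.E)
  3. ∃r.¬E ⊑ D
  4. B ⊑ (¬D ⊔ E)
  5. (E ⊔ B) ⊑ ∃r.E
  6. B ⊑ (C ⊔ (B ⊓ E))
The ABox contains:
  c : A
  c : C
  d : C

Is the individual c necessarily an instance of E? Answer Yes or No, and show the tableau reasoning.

No

1. c : E?  L(c) = {A, C} ∪ {¬E}
   open: L(c) ⊇ {A, C, ¬B, ¬E, ∀r.E} — c ∉ E possible
2. Hence c : E: not entailed.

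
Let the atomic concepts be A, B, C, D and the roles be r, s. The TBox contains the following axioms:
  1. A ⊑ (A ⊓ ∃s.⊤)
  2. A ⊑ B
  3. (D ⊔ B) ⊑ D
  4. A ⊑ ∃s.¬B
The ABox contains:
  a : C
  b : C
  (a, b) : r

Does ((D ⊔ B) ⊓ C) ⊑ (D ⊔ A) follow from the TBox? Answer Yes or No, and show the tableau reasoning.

1. ((D ⊔ B) ⊓ C) ⊑ (D ⊔ A)  ⇔  (((D ⊔ B) ⊓ C) ⊓ (¬D ⊓ ¬A)) unsat w.r.t. T
   all branches close; clash {D, ¬D} at x₀
2. Hence ((D ⊔ B) ⊓ C) ⊑ (D ⊔ A): entailed.

Yes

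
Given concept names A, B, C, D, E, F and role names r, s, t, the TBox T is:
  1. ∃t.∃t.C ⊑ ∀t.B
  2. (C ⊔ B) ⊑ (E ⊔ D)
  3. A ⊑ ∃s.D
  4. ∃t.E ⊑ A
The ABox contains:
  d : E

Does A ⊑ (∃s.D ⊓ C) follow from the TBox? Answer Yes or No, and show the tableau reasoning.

No

1. A ⊑ (∃s.D ⊓ C)  ⇔  (A ⊓ (∀s.¬D ⊔ ¬C)) unsat w.r.t. T
   apply at x₀: A⊑∃s.D
   open: L(x₀) ⊇ {A, ¬B, ¬C, ∀t.∀t.¬C, ∃s.D} (+ ∃-successors)
2. Hence A ⊑ (∃s.D ⊓ C): not entailed.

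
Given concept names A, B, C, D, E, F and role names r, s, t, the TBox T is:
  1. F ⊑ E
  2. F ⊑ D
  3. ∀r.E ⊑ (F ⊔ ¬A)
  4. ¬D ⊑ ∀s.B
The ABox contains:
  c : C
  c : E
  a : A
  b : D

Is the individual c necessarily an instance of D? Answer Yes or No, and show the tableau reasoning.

1. c : D?  L(c) = {C, E} ∪ {¬D}
   apply at c: ¬D⊑∀s.B
   open: L(c) ⊇ {C, E, ¬D, ¬F, ∀s.B, …} (+ ∃-successors) — c ∉ D possible
2. Hence c : D: not entailed.

No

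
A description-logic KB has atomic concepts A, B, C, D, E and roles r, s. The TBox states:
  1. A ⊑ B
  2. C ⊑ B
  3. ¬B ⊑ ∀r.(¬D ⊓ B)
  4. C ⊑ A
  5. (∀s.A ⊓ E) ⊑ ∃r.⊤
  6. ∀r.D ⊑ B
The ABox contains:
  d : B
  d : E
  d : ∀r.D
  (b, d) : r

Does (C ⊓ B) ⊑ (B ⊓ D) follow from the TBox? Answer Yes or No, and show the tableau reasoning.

1. (C ⊓ B) ⊑ (B ⊓ D)  ⇔  ((C ⊓ B) ⊓ (¬B ⊔ ¬D)) unsat w.r.t. T
   apply at x₀: C⊑A
   open: L(x₀) ⊇ {A, B, C, ¬D, ∃s.¬A} (+ ∃-successors)
2. Hence (C ⊓ B) ⊑ (B ⊓ D): not entailed.

No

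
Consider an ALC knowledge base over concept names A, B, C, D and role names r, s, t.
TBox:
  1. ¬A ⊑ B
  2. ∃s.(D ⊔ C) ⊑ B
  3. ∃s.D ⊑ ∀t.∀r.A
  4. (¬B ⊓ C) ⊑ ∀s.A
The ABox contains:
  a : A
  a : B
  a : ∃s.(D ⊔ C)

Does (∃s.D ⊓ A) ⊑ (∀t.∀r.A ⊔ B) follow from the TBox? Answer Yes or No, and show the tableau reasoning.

1. (∃s.D ⊓ A) ⊑ (∀t.∀r.A ⊔ B)  ⇔  ((∃s.D ⊓ A) ⊓ (∃t.∃r.¬A ⊓ ¬B)) unsat w.r.t. T
   all branches close; clash {B, ¬B} at x₀
2. Hence (∃s.D ⊓ A) ⊑ (∀t.∀r.A ⊔ B): entailed.

Yes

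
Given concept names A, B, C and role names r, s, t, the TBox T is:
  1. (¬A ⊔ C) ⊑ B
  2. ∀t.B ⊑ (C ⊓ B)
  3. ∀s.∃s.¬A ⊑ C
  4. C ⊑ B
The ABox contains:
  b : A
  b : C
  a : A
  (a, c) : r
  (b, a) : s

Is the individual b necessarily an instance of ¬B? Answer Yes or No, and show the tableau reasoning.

1. b : ¬B?  L(b) = {A, C} ∪ {B}
   open: L(b) ⊇ {A, B, C, ∃t.¬B} (+ ∃-successors) — b ∉ ¬B possible
2. Hence b : ¬B: not entailed.

No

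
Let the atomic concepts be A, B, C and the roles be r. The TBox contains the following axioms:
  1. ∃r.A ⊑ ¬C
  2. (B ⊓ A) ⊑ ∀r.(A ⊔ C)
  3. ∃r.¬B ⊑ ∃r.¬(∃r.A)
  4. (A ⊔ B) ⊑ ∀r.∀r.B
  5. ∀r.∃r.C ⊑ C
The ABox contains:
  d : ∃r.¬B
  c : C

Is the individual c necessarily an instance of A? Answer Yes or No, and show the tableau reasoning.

1. c : A?  L(c) = {C} ∪ {¬A}
   open: L(c) ⊇ {C, ¬A, ¬B, ∀r.B, ∀r.¬A} — c ∉ A possible
2. Hence c : A: not entailed.

No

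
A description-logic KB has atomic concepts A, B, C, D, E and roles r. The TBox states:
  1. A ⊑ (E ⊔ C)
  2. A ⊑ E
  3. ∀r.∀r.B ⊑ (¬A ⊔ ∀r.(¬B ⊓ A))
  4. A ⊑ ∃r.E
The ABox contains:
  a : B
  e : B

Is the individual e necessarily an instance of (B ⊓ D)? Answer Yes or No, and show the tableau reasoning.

1. e : (B ⊓ D)?  L(e) = {B} ∪ {(¬B ⊔ ¬D)}
   open: L(e) ⊇ {B, ¬A, ¬D, ∃r.∃r.¬B} (+ ∃-successors) — e ∉ (B ⊓ D) possible
2. Hence e : (B ⊓ D): not entailed.

No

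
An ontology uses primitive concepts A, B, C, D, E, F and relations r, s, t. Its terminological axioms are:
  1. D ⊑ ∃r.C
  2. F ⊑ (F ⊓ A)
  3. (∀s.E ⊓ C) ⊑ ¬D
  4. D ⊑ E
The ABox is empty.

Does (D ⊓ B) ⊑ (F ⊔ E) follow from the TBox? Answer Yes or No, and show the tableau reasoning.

Yes

1. (D ⊓ B) ⊑ (F ⊔ E)  ⇔  ((D ⊓ B) ⊓ (¬F ⊓ ¬E)) unsat w.r.t. T
   all branches close; clash {E, ¬E} at x₀
2. Hence (D ⊓ B) ⊑ (F ⊔ E): entailed.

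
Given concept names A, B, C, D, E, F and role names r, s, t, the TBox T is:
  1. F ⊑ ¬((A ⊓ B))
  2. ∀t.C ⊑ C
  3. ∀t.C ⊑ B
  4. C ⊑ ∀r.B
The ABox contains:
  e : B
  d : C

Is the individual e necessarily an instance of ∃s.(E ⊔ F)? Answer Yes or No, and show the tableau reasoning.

1. e : ∃s.(E ⊔ F)?  L(e) = {B} ∪ {∀s.(¬E ⊓ ¬F)}
   open: L(e) ⊇ {B, ¬C, ¬F, ∀s.(¬E ⊓ ¬F), ∃t.¬C} (+ ∃-successors) — e ∉ ∃s.(E ⊔ F) possible
2. Hence e : ∃s.(E ⊔ F): not entailed.

No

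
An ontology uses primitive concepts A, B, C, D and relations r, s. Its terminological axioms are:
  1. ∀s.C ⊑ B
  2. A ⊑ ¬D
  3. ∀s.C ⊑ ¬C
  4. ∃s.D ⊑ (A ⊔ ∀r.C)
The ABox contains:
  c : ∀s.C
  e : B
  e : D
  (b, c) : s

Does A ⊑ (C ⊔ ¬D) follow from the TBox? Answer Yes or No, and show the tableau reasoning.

Yes

1. A ⊑ (C ⊔ ¬D)  ⇔  (A ⊓ (¬C ⊓ D)) unsat w.r.t. T
   all branches close; clash {D, ¬D} at x₀
2. Hence A ⊑ (C ⊔ ¬D): entailed.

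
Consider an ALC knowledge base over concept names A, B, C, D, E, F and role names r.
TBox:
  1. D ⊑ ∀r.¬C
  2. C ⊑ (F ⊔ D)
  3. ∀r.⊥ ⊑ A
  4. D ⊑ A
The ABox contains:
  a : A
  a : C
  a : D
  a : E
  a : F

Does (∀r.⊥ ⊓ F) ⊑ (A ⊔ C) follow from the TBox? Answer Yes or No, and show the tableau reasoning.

1. (∀r.⊥ ⊓ F) ⊑ (A ⊔ C)  ⇔  ((∀r.⊥ ⊓ F) ⊓ (¬A ⊓ ¬C)) unsat w.r.t. T
   all branches close; clash {A, ¬A} at x₀
2. Hence (∀r.⊥ ⊓ F) ⊑ (A ⊔ C): entailed.

Yes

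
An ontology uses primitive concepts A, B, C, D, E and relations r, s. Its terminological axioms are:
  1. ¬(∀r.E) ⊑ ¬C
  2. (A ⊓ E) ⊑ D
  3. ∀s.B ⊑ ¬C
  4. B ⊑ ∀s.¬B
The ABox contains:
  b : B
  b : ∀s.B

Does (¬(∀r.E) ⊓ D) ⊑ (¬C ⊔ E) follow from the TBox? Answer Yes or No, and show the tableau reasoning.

Yes

1. (¬(∀r.E) ⊓ D) ⊑ (¬C ⊔ E)  ⇔  ((∃r.¬E ⊓ D) ⊓ (C ⊓ ¬E)) unsat w.r.t. T
   all branches close; clash {C, ¬C} at x₀
2. Hence (¬(∀r.E) ⊓ D) ⊑ (¬C ⊔ E): entailed.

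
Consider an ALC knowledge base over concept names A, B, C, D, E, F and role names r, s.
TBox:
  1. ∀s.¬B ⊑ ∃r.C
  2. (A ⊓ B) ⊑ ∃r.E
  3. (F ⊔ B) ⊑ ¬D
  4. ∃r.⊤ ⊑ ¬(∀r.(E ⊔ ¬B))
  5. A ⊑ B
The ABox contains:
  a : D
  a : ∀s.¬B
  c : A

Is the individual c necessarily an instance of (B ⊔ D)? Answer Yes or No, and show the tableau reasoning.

1. c : (B ⊔ D)?  L(c) = {A} ∪ {(¬B ⊓ ¬D)}
   clash {B, ¬B} at c — c ∈ (B ⊔ D)
2. Hence c : (B ⊔ D): entailed.

Yes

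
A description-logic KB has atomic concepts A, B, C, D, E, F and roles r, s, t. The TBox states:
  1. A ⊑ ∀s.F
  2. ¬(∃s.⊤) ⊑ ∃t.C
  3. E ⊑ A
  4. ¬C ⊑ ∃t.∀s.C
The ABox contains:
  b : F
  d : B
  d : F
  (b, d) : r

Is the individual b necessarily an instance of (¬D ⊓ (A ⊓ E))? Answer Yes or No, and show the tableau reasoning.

1. b : (¬D ⊓ (A ⊓ E))?  L(b) = {F} ∪ {(D ⊔ (¬A ⊔ ¬E))}
   open: L(b) ⊇ {C, D, F, ¬A, ¬E, …} (+ ∃-successors) — b ∉ (¬D ⊓ (A ⊓ E)) possible
2. Hence b : (¬D ⊓ (A ⊓ E)): not entailed.

No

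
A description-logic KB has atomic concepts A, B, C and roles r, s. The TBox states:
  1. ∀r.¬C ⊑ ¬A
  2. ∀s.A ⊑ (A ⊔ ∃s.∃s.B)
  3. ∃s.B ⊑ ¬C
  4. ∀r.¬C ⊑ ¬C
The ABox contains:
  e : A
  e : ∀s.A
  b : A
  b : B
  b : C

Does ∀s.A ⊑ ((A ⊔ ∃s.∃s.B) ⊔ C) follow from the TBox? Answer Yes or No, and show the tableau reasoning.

Yes

1. ∀s.A ⊑ ((A ⊔ ∃s.∃s.B) ⊔ C)  ⇔  (∀s.A ⊓ ((¬A ⊓ ∀s.∀s.¬B) ⊓ ¬C)) unsat w.r.t. T
   all branches close; clash {A, ¬A} at an ∃-successor
2. Hence ∀s.A ⊑ ((A ⊔ ∃s.∃s.B) ⊔ C): entailed.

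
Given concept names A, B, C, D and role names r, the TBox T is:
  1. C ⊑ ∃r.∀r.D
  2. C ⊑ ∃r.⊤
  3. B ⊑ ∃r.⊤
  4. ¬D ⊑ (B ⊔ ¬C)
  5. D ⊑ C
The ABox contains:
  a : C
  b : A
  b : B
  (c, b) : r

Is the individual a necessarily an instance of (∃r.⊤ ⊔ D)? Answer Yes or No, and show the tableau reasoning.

1. a : (∃r.⊤ ⊔ D)?  L(a) = {C} ∪ {(∀r.⊥ ⊓ ¬D)}
   clash {C, ¬C} at a — a ∈ (∃r.⊤ ⊔ D)
2. Hence a : (∃r.⊤ ⊔ D): entailed.

Yes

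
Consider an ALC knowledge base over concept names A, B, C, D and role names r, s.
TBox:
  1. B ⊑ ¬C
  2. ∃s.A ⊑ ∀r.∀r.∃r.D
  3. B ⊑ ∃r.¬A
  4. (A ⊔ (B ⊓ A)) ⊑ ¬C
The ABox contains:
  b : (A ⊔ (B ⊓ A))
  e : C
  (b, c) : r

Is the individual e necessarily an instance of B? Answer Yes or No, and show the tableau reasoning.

1. e : B?  L(e) = {C} ∪ {¬B}
   open: L(e) ⊇ {C, ¬A, ¬B, ∀s.¬A} — e ∉ B possible
2. Hence e : B: not entailed.

No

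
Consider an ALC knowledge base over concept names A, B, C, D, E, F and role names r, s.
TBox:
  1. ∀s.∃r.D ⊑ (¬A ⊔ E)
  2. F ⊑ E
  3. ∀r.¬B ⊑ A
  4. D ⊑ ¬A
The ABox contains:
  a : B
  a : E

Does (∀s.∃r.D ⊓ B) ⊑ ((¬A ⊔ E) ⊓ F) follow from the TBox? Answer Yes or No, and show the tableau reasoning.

No

1. (∀s.∃r.D ⊓ B) ⊑ ((¬A ⊔ E) ⊓ F)  ⇔  ((∀s.∃r.D ⊓ B) ⊓ ((A ⊓ ¬E) ⊔ ¬F)) unsat w.r.t. T
   apply at x₀: ∀s.∃r.D⊑(¬A ⊔ E)
   open: L(x₀) ⊇ {B, ¬A, ¬D, ¬F, ∀s.∃r.D, …} (+ ∃-successors)
2. Hence (∀s.∃r.D ⊓ B) ⊑ ((¬A ⊔ E) ⊓ F): not entailed.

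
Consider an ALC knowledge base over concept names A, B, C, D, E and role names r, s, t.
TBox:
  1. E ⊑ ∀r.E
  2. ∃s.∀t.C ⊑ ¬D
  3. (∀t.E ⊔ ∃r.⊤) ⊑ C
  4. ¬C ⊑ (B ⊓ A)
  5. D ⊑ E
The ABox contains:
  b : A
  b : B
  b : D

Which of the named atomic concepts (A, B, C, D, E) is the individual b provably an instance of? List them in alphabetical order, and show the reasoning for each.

{A, B, D, E}

1. b : A?  L(b) = {A, B, D} ∪ {¬A}
   clash {A, ¬A} at b — b ∈ A
2. b : B?  L(b) = {A, B, D} ∪ {¬B}
   clash {B, ¬B} at b — b ∈ B
3. b : C?  L(b) = {A, B, D} ∪ {¬C}
   apply at b: ¬C⊑(B ⊓ A); D⊑E
   open: L(b) ⊇ {A, B, D, E, ¬C, …} (+ ∃-successors) — b ∉ C possible
4. b : D?  L(b) = {A, B, D} ∪ {¬D}
   clash {D, ¬D} at b — b ∈ D
5. b : E?  L(b) = {A, B, D} ∪ {¬E}
   clash {E, ¬E} at b — b ∈ E
6. Entailed for b: {A, B, D, E}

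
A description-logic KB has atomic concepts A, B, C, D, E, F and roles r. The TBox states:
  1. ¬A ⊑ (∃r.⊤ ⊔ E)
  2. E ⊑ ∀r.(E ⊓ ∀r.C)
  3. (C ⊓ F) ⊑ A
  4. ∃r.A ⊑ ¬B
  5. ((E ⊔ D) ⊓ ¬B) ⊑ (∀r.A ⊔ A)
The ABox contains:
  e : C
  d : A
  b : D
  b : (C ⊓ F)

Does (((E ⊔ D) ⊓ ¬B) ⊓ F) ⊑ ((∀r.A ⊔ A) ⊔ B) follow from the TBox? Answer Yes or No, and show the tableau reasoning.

Yes

1. (((E ⊔ D) ⊓ ¬B) ⊓ F) ⊑ ((∀r.A ⊔ A) ⊔ B)  ⇔  ((((E ⊔ D) ⊓ ¬B) ⊓ F) ⊓ ((∃r.¬A ⊓ ¬A) ⊓ ¬B)) unsat w.r.t. T
   all branches close; clash {A, ¬A} at x₀
2. Hence (((E ⊔ D) ⊓ ¬B) ⊓ F) ⊑ ((∀r.A ⊔ A) ⊔ B): entailed.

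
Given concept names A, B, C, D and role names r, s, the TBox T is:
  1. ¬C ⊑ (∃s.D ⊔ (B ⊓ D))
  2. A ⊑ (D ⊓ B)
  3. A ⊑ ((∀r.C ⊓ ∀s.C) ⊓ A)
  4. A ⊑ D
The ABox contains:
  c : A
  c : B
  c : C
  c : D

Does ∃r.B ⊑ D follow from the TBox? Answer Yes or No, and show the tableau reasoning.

1. ∃r.B ⊑ D  ⇔  (∃r.B ⊓ ¬D) unsat w.r.t. T
   open: L(x₀) ⊇ {C, ¬A, ¬D, ∃r.B} (+ ∃-successors)
2. Hence ∃r.B ⊑ D: not entailed.

No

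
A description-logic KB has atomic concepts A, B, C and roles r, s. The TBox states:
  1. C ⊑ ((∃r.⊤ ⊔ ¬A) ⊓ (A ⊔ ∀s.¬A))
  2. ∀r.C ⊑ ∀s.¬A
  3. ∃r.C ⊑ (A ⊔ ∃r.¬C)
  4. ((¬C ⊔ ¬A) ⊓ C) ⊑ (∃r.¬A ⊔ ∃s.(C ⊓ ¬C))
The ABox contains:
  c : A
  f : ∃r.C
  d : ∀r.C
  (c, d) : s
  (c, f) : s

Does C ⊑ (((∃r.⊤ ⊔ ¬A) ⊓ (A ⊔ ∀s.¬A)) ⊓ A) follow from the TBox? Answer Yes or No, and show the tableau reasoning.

1. C ⊑ (((∃r.⊤ ⊔ ¬A) ⊓ (A ⊔ ∀s.¬A)) ⊓ A)  ⇔  (C ⊓ (((∀r.⊥ ⊓ A) ⊔ (¬A ⊓ ∃s.A)) ⊔ ¬A)) unsat w.r.t. T
   apply at x₀: C⊑((∃r.⊤ ⊔ ¬A) ⊓ (A ⊔ ∀s.¬A))
   open: L(x₀) ⊇ {C, ¬A, ∀r.¬C, ∀s.¬A, ∃r.¬A, …} (+ ∃-successors)
2. Hence C ⊑ (((∃r.⊤ ⊔ ¬A) ⊓ (A ⊔ ∀s.¬A)) ⊓ A): not entailed.

No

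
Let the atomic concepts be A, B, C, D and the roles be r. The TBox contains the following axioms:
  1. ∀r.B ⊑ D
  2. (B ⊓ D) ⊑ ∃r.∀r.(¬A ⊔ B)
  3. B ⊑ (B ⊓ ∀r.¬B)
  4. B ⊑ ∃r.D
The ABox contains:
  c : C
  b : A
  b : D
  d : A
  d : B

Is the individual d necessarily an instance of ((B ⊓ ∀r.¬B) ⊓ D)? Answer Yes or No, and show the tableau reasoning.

No

1. d : ((B ⊓ ∀r.¬B) ⊓ D)?  L(d) = {A, B} ∪ {((¬B ⊔ ∃r.B) ⊔ ¬D)}
   apply at d: B⊑(B ⊓ ∀r.¬B); B⊑∃r.D
   open: L(d) ⊇ {A, B, ¬D, ∀r.¬B, ∃r.D, …} (+ ∃-successors) — d ∉ ((B ⊓ ∀r.¬B) ⊓ D) possible
2. Hence d : ((B ⊓ ∀r.¬B) ⊓ D): not entailed.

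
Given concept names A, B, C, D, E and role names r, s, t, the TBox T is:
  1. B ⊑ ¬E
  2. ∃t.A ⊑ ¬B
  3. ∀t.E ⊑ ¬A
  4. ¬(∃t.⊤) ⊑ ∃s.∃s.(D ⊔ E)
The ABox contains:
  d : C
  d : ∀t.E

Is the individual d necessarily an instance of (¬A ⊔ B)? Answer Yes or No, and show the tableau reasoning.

1. d : (¬A ⊔ B)?  L(d) = {C, ∀t.E} ∪ {(A ⊓ ¬B)}
   clash {A, ¬A} at d — d ∈ (¬A ⊔ B)
2. Hence d : (¬A ⊔ B): entailed.

Yes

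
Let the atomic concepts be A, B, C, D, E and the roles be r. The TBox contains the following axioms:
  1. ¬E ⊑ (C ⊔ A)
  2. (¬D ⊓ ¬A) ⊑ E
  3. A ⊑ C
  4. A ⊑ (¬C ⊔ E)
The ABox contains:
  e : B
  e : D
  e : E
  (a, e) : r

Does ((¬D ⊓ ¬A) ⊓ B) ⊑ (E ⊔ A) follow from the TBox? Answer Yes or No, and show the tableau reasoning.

Yes

1. ((¬D ⊓ ¬A) ⊓ B) ⊑ (E ⊔ A)  ⇔  (((¬D ⊓ ¬A) ⊓ B) ⊓ (¬E ⊓ ¬A)) unsat w.r.t. T
   all branches close; clash {E, ¬E} at x₀
2. Hence ((¬D ⊓ ¬A) ⊓ B) ⊑ (E ⊔ A): entailed.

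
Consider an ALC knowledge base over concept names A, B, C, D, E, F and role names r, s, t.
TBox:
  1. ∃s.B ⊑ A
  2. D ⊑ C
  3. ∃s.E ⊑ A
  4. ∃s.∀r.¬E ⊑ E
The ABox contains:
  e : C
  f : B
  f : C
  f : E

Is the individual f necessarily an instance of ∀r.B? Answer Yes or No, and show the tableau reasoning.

No

1. f : ∀r.B?  L(f) = {B, C, E} ∪ {∃r.¬B}
   open: L(f) ⊇ {B, C, E, ∀s.¬B, ∀s.¬E, …} (+ ∃-successors) — f ∉ ∀r.B possible
2. Hence f : ∀r.B: not entailed.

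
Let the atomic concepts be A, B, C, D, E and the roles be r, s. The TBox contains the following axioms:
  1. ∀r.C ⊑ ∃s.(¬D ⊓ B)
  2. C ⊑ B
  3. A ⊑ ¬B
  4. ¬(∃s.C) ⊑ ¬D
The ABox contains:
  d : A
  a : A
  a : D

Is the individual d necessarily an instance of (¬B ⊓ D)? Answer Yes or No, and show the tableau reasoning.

1. d : (¬B ⊓ D)?  L(d) = {A} ∪ {(B ⊔ ¬D)}
   apply at d: A⊑¬B
   open: L(d) ⊇ {A, ¬B, ¬C, ¬D, ∃r.¬C} (+ ∃-successors) — d ∉ (¬B ⊓ D) possible
2. Hence d : (¬B ⊓ D): not entailed.

No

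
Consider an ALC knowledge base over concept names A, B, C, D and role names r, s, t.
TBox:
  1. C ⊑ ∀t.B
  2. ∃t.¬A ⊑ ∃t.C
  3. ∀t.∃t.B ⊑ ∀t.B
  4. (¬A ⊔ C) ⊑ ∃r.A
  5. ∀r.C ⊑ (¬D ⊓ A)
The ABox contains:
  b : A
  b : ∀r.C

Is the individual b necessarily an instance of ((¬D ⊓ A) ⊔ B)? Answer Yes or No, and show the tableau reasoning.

Yes

1. b : ((¬D ⊓ A) ⊔ B)?  L(b) = {A, ∀r.C} ∪ {((D ⊔ ¬A) ⊓ ¬B)}
   clash {A, ¬A} at b — b ∈ ((¬D ⊓ A) ⊔ B)
2. Hence b : ((¬D ⊓ A) ⊔ B): entailed.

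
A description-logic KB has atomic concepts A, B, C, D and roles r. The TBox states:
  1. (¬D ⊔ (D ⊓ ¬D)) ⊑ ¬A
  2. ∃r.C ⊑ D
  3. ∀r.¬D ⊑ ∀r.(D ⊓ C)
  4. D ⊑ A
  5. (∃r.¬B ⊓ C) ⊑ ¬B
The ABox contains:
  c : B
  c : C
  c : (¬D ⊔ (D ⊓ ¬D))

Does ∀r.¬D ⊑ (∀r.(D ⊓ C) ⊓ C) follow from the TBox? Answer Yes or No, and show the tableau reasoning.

No

1. ∀r.¬D ⊑ (∀r.(D ⊓ C) ⊓ C)  ⇔  (∀r.¬D ⊓ (∃r.(¬D ⊔ ¬C) ⊔ ¬C)) unsat w.r.t. T
   apply at x₀: ∀r.¬D⊑∀r.(D ⊓ C)
   open: L(x₀) ⊇ {¬A, ¬C, ¬D, ∀r.(D ⊓ C), ∀r.B, …}
2. Hence ∀r.¬D ⊑ (∀r.(D ⊓ C) ⊓ C): not entailed.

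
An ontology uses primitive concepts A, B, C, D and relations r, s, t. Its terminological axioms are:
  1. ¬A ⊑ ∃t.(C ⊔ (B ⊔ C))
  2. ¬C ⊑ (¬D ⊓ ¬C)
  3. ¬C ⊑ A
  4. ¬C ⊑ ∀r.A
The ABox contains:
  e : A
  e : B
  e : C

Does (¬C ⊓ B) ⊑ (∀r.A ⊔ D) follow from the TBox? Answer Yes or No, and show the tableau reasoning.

1. (¬C ⊓ B) ⊑ (∀r.A ⊔ D)  ⇔  ((¬C ⊓ B) ⊓ (∃r.¬A ⊓ ¬D)) unsat w.r.t. T
   all branches close; clash {A, ¬A} at an ∃-successor
2. Hence (¬C ⊓ B) ⊑ (∀r.A ⊔ D): entailed.

Yes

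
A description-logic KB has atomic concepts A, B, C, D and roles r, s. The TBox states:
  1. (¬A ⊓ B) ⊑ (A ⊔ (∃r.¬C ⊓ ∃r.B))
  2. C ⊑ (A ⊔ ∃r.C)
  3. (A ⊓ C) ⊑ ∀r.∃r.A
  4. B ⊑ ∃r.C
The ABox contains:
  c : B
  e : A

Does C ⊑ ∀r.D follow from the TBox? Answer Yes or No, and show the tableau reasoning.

1. C ⊑ ∀r.D  ⇔  (C ⊓ ∃r.¬D) unsat w.r.t. T
   apply at x₀: C⊑(A ⊔ ∃r.C)
   open: L(x₀) ⊇ {C, ¬A, ¬B, ∃r.C, ∃r.¬D} (+ ∃-successors)
2. Hence C ⊑ ∀r.D: not entailed.

No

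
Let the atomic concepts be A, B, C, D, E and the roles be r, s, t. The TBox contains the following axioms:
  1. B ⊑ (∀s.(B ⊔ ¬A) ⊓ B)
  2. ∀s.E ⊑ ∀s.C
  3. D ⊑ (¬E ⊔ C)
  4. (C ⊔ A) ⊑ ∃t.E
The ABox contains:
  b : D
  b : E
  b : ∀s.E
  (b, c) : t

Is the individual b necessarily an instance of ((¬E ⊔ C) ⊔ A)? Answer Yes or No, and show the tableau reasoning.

1. b : ((¬E ⊔ C) ⊔ A)?  L(b) = {D, E, ∀s.E} ∪ {((E ⊓ ¬C) ⊓ ¬A)}
   clash {C, ¬C} at b — b ∈ ((¬E ⊔ C) ⊔ A)
2. Hence b : ((¬E ⊔ C) ⊔ A): entailed.

Yes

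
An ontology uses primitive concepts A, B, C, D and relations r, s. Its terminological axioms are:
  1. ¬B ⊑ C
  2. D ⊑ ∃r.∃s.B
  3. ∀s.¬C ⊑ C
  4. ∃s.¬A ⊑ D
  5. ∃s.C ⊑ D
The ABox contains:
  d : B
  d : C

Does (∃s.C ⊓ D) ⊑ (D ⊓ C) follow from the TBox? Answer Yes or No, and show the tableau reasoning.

1. (∃s.C ⊓ D) ⊑ (D ⊓ C)  ⇔  ((∃s.C ⊓ D) ⊓ (¬D ⊔ ¬C)) unsat w.r.t. T
   apply at x₀: D⊑∃r.∃s.B
   open: L(x₀) ⊇ {B, D, ¬C, ∃r.∃s.B, ∃s.C} (+ ∃-successors)
2. Hence (∃s.C ⊓ D) ⊑ (D ⊓ C): not entailed.

No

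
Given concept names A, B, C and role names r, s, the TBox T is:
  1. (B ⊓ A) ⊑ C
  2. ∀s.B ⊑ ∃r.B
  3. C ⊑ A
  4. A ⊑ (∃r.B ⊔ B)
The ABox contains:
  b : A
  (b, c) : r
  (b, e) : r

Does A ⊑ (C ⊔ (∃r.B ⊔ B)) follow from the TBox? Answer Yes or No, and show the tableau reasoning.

1. A ⊑ (C ⊔ (∃r.B ⊔ B))  ⇔  (A ⊓ (¬C ⊓ (∀r.¬B ⊓ ¬B))) unsat w.r.t. T
   all branches close; clash {C, ¬C} at x₀
2. Hence A ⊑ (C ⊔ (∃r.B ⊔ B)): entailed.

Yes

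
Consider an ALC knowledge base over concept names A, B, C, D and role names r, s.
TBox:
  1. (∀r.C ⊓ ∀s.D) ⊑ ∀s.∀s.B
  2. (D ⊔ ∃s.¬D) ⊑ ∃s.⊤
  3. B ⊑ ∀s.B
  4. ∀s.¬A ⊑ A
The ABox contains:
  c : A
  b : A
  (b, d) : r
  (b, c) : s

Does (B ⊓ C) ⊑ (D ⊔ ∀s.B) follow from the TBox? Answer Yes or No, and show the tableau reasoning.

Yes

1. (B ⊓ C) ⊑ (D ⊔ ∀s.B)  ⇔  ((B ⊓ C) ⊓ (¬D ⊓ ∃s.¬B)) unsat w.r.t. T
   all branches close; clash {B, ¬B} at an ∃-successor
2. Hence (B ⊓ C) ⊑ (D ⊔ ∀s.B): entailed.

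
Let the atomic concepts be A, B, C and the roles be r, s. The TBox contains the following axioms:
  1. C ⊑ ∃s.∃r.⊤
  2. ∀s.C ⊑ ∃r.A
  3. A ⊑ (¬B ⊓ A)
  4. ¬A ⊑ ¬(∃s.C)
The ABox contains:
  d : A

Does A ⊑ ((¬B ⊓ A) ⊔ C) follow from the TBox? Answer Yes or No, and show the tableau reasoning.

Yes

1. A ⊑ ((¬B ⊓ A) ⊔ C)  ⇔  (A ⊓ ((B ⊔ ¬A) ⊓ ¬C)) unsat w.r.t. T
   all branches close; clash {A, ¬A} at x₀
2. Hence A ⊑ ((¬B ⊓ A) ⊔ C): entailed.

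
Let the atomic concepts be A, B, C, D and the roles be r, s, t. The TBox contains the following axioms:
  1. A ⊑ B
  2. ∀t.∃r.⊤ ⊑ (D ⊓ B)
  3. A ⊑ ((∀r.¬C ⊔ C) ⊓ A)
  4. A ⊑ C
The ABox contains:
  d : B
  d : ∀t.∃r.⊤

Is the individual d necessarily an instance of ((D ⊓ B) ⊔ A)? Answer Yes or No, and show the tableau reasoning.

1. d : ((D ⊓ B) ⊔ A)?  L(d) = {B, ∀t.∃r.⊤} ∪ {((¬D ⊔ ¬B) ⊓ ¬A)}
   clash {B, ¬B} at d — d ∈ ((D ⊓ B) ⊔ A)
2. Hence d : ((D ⊓ B) ⊔ A): entailed.

Yes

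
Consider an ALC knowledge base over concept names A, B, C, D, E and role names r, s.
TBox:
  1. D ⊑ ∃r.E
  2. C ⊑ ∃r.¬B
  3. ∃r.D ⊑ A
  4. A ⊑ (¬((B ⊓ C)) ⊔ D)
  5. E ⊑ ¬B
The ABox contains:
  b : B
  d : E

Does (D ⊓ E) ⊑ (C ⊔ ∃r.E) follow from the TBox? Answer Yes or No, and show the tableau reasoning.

1. (D ⊓ E) ⊑ (C ⊔ ∃r.E)  ⇔  ((D ⊓ E) ⊓ (¬C ⊓ ∀r.¬E)) unsat w.r.t. T
   all branches close; clash {E, ¬E} at an ∃-successor
2. Hence (D ⊓ E) ⊑ (C ⊔ ∃r.E): entailed.

Yes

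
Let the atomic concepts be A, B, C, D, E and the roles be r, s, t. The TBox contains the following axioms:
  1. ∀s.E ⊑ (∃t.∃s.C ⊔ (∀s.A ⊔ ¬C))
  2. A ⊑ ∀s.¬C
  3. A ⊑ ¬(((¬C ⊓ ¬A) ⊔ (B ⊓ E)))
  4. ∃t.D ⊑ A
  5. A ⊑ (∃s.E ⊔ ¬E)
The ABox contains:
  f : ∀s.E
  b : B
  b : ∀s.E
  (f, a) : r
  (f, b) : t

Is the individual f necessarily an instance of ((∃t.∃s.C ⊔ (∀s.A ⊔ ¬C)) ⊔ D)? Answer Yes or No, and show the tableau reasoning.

1. f : ((∃t.∃s.C ⊔ (∀s.A ⊔ ¬C)) ⊔ D)?  L(f) = {∀s.E} ∪ {((∀t.∀s.¬C ⊓ (∃s.¬A ⊓ C)) ⊓ ¬D)}
   clash {C, ¬C} at f — f ∈ ((∃t.∃s.C ⊔ (∀s.A ⊔ ¬C)) ⊔ D)
2. Hence f : ((∃t.∃s.C ⊔ (∀s.A ⊔ ¬C)) ⊔ D): entailed.

Yes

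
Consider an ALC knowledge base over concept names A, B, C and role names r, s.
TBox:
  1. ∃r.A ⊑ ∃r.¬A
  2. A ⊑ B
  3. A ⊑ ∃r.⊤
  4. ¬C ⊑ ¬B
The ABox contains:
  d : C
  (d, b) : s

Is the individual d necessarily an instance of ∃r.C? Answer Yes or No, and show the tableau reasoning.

1. d : ∃r.C?  L(d) = {C} ∪ {∀r.¬C}
   open: L(d) ⊇ {C, ¬A, ∀r.¬A, ∀r.¬C} — d ∉ ∃r.C possible
2. Hence d : ∃r.C: not entailed.

No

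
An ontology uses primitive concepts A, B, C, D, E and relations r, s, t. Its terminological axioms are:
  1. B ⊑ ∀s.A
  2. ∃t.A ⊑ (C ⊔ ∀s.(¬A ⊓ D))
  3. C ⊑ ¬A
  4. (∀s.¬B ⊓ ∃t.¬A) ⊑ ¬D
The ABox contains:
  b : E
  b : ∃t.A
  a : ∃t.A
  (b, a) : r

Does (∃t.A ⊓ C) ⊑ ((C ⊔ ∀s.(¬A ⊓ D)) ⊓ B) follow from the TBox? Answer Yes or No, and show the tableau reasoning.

No

1. (∃t.A ⊓ C) ⊑ ((C ⊔ ∀s.(¬A ⊓ D)) ⊓ B)  ⇔  ((∃t.A ⊓ C) ⊓ ((¬C ⊓ ∃s.(A ⊔ ¬D)) ⊔ ¬B)) unsat w.r.t. T
   apply at x₀: ∃t.A⊑(C ⊔ ∀s.(¬A ⊓ D)); C⊑¬A
   open: L(x₀) ⊇ {C, ¬A, ¬B, ∃s.B, ∃t.A} (+ ∃-successors)
2. Hence (∃t.A ⊓ C) ⊑ ((C ⊔ ∀s.(¬A ⊓ D)) ⊓ B): not entailed.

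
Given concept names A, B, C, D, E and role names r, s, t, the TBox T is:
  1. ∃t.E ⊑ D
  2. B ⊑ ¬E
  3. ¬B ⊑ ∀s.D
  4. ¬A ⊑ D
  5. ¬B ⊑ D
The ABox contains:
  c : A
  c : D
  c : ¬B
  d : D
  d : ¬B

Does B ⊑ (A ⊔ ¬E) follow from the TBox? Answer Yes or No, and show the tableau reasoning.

Yes

1. B ⊑ (A ⊔ ¬E)  ⇔  (B ⊓ (¬A ⊓ E)) unsat w.r.t. T
   all branches close; clash {E, ¬E} at x₀
2. Hence B ⊑ (A ⊔ ¬E): entailed.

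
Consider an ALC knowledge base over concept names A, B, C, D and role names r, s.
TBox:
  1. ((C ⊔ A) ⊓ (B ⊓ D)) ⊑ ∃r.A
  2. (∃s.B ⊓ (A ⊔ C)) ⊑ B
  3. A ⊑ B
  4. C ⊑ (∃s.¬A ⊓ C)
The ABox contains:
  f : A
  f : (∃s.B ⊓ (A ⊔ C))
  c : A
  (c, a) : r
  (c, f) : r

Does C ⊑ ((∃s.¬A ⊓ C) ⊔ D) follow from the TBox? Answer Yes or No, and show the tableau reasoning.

1. C ⊑ ((∃s.¬A ⊓ C) ⊔ D)  ⇔  (C ⊓ ((∀s.A ⊔ ¬C) ⊓ ¬D)) unsat w.r.t. T
   all branches close; clash {C, ¬C} at x₀
2. Hence C ⊑ ((∃s.¬A ⊓ C) ⊔ D): entailed.

Yes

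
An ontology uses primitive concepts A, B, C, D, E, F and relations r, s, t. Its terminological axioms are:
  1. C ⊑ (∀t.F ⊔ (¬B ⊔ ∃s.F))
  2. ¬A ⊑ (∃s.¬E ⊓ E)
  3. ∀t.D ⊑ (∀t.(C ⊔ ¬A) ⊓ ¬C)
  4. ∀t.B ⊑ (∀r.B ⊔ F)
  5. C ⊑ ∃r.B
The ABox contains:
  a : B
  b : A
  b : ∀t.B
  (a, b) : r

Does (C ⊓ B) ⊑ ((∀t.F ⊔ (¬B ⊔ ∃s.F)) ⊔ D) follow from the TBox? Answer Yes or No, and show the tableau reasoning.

Yes

1. (C ⊓ B) ⊑ ((∀t.F ⊔ (¬B ⊔ ∃s.F)) ⊔ D)  ⇔  ((C ⊓ B) ⊓ ((∃t.¬F ⊓ (B ⊓ ∀s.¬F)) ⊓ ¬D)) unsat w.r.t. T
   all branches close; clash {C, ¬C} at x₀
2. Hence (C ⊓ B) ⊑ ((∀t.F ⊔ (¬B ⊔ ∃s.F)) ⊔ D): entailed.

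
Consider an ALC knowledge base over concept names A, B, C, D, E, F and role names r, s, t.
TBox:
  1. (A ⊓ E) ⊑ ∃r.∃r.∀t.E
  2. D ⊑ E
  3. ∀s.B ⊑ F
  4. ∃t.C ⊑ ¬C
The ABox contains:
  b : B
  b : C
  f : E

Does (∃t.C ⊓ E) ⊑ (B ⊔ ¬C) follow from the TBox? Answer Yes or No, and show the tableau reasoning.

1. (∃t.C ⊓ E) ⊑ (B ⊔ ¬C)  ⇔  ((∃t.C ⊓ E) ⊓ (¬B ⊓ C)) unsat w.r.t. T
   all branches close; clash {C, ¬C} at x₀
2. Hence (∃t.C ⊓ E) ⊑ (B ⊔ ¬C): entailed.

Yes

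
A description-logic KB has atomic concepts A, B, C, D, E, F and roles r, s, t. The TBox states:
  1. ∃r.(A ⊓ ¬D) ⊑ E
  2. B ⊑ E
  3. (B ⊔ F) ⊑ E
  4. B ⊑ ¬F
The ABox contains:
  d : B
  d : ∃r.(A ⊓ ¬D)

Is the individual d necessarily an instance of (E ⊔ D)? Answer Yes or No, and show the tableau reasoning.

Yes

1. d : (E ⊔ D)?  L(d) = {B, ∃r.(A ⊓ ¬D)} ∪ {(¬E ⊓ ¬D)}
   clash {E, ¬E} at d — d ∈ (E ⊔ D)
2. Hence d : (E ⊔ D): entailed.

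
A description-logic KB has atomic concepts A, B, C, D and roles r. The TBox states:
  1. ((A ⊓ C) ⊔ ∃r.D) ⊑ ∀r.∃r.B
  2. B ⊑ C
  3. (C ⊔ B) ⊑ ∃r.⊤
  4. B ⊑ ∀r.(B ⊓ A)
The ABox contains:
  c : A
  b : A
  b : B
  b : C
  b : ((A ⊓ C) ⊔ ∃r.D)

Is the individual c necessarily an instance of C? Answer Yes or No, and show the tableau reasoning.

No

1. c : C?  L(c) = {A} ∪ {¬C}
   open: L(c) ⊇ {A, ¬B, ¬C, ∀r.¬D} — c ∉ C possible
2. Hence c : C: not entailed.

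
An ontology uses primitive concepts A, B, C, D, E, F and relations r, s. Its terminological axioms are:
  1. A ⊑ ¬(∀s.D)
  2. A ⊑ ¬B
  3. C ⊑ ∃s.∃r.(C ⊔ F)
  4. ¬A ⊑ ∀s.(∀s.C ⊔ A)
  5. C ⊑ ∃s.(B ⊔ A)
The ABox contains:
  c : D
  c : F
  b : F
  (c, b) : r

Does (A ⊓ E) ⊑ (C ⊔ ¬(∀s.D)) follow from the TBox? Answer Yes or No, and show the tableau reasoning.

1. (A ⊓ E) ⊑ (C ⊔ ¬(∀s.D))  ⇔  ((A ⊓ E) ⊓ (¬C ⊓ ∀s.D)) unsat w.r.t. T
   all branches close; clash {D, ¬D} at an ∃-successor
2. Hence (A ⊓ E) ⊑ (C ⊔ ¬(∀s.D)): entailed.

Yes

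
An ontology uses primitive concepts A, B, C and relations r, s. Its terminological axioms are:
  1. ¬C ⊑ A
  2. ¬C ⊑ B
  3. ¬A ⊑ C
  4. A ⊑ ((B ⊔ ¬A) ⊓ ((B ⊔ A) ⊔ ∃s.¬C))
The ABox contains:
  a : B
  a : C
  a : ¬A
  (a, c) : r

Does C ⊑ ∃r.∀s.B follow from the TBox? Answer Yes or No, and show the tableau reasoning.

No

1. C ⊑ ∃r.∀s.B  ⇔  (C ⊓ ∀r.∃s.¬B) unsat w.r.t. T
   open: L(x₀) ⊇ {C, ¬A, ∀r.∃s.¬B}
2. Hence C ⊑ ∃r.∀s.B: not entailed.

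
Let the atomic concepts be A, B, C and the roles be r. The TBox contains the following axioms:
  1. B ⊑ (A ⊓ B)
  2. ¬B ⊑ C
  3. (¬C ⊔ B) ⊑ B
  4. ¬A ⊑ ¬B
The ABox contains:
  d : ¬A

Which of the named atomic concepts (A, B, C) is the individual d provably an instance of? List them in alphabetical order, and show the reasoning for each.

1. d : A?  L(d) = {¬A} ∪ {¬A}
   apply at d: ¬A⊑¬B
   open: L(d) ⊇ {C, ¬A, ¬B} — d ∉ A possible
2. d : B?  L(d) = {¬A} ∪ {¬B}
   apply at d: ¬B⊑C
   open: L(d) ⊇ {C, ¬A, ¬B} — d ∉ B possible
3. d : C?  L(d) = {¬A} ∪ {¬C}
   clash {C, ¬C} at d — d ∈ C
4. Entailed for d: {C}

{C}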